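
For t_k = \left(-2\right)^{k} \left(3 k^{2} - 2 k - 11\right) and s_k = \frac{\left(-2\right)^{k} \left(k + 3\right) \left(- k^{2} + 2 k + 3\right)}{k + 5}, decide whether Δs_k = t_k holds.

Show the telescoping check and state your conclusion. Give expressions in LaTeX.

Invalid: residual \frac{\left(-2\right)^{k + 1} \left(3 k^{3} + 14 k^{2} - 23 k - 58\right)}{k^{2} + 11 k + 30} ≠ 0.

s_(k+1) = (-2)**(k + 1)*(-k**3 - 4*k**2 + 4*k + 16)/(k + 6)
s_(k+1) − s_k = (-2)**k*(3*k**4 + 25*k**3 + 29*k**2 - 135*k - 214)/(k**2 + 11*k + 30)
(s_(k+1) − s_k) − t_k = (-2)**(k + 1)*(3*k**3 + 14*k**2 - 23*k - 58)/(k**2 + 11*k + 30)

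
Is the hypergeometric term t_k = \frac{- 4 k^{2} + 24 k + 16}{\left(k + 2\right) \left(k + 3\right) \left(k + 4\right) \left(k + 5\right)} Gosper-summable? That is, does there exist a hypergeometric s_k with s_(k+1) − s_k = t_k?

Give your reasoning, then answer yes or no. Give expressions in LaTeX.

Step 1: r(k) = (k**3 - 2*k**2 - 17*k - 18)/(k**3 - 40*k - 24).
Normal form (A,B,C) = (k + 2, k + 6, k**2 - 6*k - 4).
Set up (k + 2)·f(k+1) − (k + 5)·f(k) − (k**2 - 6*k - 4) = 0.
Degrees (1,1,2) ⇒ d ≤ 3.
Coefficient equations give f(k) = -k*(k**2 + 33*k + 14)/24.
Get s_k = R·t_k = k*(k**2 + 33*k + 14)/(6*(k + 2)*(k + 3)*(k + 4)) with R(k) = B(k−1)f(k)/C(k) = -k*(k + 5)*(k**2 + 33*k + 14)/(24*(k**2 - 6*k - 4)).
s_(k+1) − s_k = 4*(-k**2 + 6*k + 4)/(k**4 + 14*k**3 + 71*k**2 + 154*k + 120) = t_k.

Yes. s_k = \frac{k \left(k^{2} + 33 k + 14\right)}{6 \left(k + 2\right) \left(k + 3\right) \left(k + 4\right)}.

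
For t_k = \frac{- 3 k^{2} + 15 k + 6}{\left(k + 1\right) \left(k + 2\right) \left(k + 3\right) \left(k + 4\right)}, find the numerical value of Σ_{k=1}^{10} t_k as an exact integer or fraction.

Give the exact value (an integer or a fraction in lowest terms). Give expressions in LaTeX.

Σ = 85/364

t_(k+1)/t_k = (k**3 - 2*k**2 - 9*k - 6)/(k**3 - 27*k - 10).
Normal form (A,B,C) = (k + 1, k + 5, k**2 - 5*k - 2).
Need (k + 1)·f(k+1) − (k + 4)·f(k) = k**2 - 5*k - 2.
d = 3 from the (1,1,2) case.
A polynomial solution: f(k) = -k*(k**2 + 15*k + 2)/9.
Get s_k = R·t_k = k*(k**2 + 15*k + 2)/(3*(k + 1)*(k + 2)*(k + 3)) with R(k) = B(k−1)f(k)/C(k) = -k*(k + 4)*(k**2 + 15*k + 2)/(9*(k**2 - 5*k - 2)).
Verify: 3*(-k**2 + 5*k + 2)/(k**4 + 10*k**3 + 35*k**2 + 50*k + 24) matches t_k.
Σ_(k=1)^(10) t_k = s_(11) − s_(1) = 44/91 − (1/4) = 85/364.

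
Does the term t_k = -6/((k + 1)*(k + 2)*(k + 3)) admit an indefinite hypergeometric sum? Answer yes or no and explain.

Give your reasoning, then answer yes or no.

Yes. s_k = 3*k*(-k - 3)/(2*(k + 1)*(k + 2)).

Compute t_(k+1)/t_k: get (k + 1)/(k + 4).
Take A(k)=k + 1, B(k)=k + 4, C(k)=1.
Set up (k + 1)·f(k+1) − (k + 3)·f(k) − (1) = 0.
Bound: deg f ≤ 2.
Solving with deg f ≤ 2: f(k) = k*(k + 3)/4.
Get s_k = R·t_k = 3*k*(-k - 3)/(2*(k + 1)*(k + 2)) with R(k) = B(k−1)f(k)/C(k) = k*(k + 3)**2/4.
Δs = -6/(k**3 + 6*k**2 + 11*k + 6), as required.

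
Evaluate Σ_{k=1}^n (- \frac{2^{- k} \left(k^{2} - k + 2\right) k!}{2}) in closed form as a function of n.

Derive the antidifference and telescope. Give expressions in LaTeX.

S(n) = - 2^{- n - 1} n \left(n + 1\right)!

Step 1: r(k) = (k + 1)*(-k + (k + 1)**2 + 1)/(2*(k**2 - k + 2)).
Factor: A=k/2 + 1/2; B=1; C=k**2 - k + 2.
Solve (k/2 + 1/2)·f(k+1) − (1)·f(k) = k**2 - k + 2.
deg f ≤ 1 (via 1,0,2).
Solve for f: f(k) = 2*(k - 1) (degree 1 ≤ 1).
R(k) = B(k−1)·f(k)/C(k) = 2*(k - 1)/(k**2 - k + 2); s_k = R·t_k = -(k - 1)*factorial(k)/2**k.
Verify: -(k**2 - k + 2)*factorial(k)/(2*2**k) matches t_k.
Telescope: S(n) = s_(n+1) − s_(1) = -2**(-n - 1)*n*factorial(n + 1) − (0) = -2**(-n - 1)*n*factorial(n + 1).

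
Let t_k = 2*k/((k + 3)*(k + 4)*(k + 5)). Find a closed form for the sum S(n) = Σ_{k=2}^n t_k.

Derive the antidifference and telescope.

r(k) = (k + 1)*(k + 3)/(k*(k + 6)) after simplifying.
A = k + 3, B = k + 6, C = k.
Set up (k + 3)·f(k+1) − (k + 5)·f(k) − (k) = 0.
d = 2 from the (1,1,1) case.
Match coefficients ⇒ f(k) = k*(k - 1)/8.
Certificate R = B(k−1)f/C = (k - 1)*(k + 5)/8 gives s_k = k*(k - 1)/(4*(k + 3)*(k + 4)).
Δs = 2*k/(k**3 + 12*k**2 + 47*k + 60), as required.
Σ_(k=2)^n t_k = s_(n+1) − s_(2) = (n*(n + 1)/(4*(n**2 + 9*n + 20))) − (1/60), i.e. (7*n**2 + 3*n - 10)/(30*(n**2 + 9*n + 20)).

S(n) = (7*n**2 + 3*n - 10)/(30*(n**2 + 9*n + 20))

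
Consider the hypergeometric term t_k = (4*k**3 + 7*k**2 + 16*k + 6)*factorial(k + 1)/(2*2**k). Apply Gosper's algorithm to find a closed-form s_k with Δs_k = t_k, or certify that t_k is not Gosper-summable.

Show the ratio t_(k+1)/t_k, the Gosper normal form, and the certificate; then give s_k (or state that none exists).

s_k = (k - 1)*(4*k + 3)*factorial(k + 1)/2**k

The ratio is (4*k**4 + 27*k**3 + 80*k**2 + 117*k + 66)/(2*(4*k**3 + 7*k**2 + 16*k + 6)).
Factor: A=k/2 + 1; B=1; C=k**3 + 7*k**2/4 + 4*k + 3/2.
Solve (k/2 + 1)·f(k+1) − (1)·f(k) = k**3 + 7*k**2/4 + 4*k + 3/2.
Bound: deg f ≤ 2.
Coefficient equations give f(k) = (k - 1)*(4*k + 3)/2.
Then R = B(k−1)f/C = 2*(k - 1)*(4*k + 3)/(4*k**3 + 7*k**2 + 16*k + 6), so s_k = R(k)·t_k = (k - 1)*(4*k + 3)*factorial(k + 1)/2**k.
Check: Δs_k = (4*k**3 + 7*k**2 + 16*k + 6)*factorial(k + 1)/(2*2**k). ✓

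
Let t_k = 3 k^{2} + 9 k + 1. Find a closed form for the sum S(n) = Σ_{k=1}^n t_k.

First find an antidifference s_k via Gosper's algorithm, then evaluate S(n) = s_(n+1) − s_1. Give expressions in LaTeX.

Ratio r(k) = (3*k**2 + 15*k + 13)/(3*k**2 + 9*k + 1).
Gosper form: A/B · C(k+1)/C(k) with A=1, B=1, C=k**2 + 3*k + 1/3.
Key eq: (1)·f(k+1) = (1)·f(k) + (k**2 + 3*k + 1/3).
deg f ≤ 3 (via 0,0,2).
Coefficient equations give f(k) = k*(k**2 + 3*k - 3)/3.
Get s_k = R·t_k = k*(k**2 + 3*k - 3) with R(k) = B(k−1)f(k)/C(k) = k*(k**2 + 3*k - 3)/(3*k**2 + 9*k + 1).
Δs = 3*k**2 + 9*k + 1, as required.
s_(n+1) = n**3 + 6*n**2 + 6*n + 1 and s_(1) = 1, so S(n) = n*(n**2 + 6*n + 6).

S(n) = n \left(n^{2} + 6 n + 6\right)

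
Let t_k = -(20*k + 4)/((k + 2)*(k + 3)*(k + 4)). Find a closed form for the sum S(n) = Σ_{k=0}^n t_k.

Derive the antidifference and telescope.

S(n) = (-11*n**2 - 17*n - 6)/(3*(n**2 + 7*n + 12))

Step 1: r(k) = (k + 2)*(5*k + 6)/((k + 5)*(5*k + 1)).
So A=k + 2 and B=k + 5, with C=k + 1/5.
Set up (k + 2)·f(k+1) − (k + 4)·f(k) − (k + 1/5) = 0.
Bound: deg f ≤ 2.
Coefficient equations give f(k) = k*(11*k - 5)/60.
R(k) = B(k−1)·f(k)/C(k) = k*(k + 4)*(11*k - 5)/(12*(5*k + 1)); s_k = R·t_k = -k*(11*k - 5)/(3*(k + 2)*(k + 3)).
s_(k+1) − s_k = 4*(-5*k - 1)/(k**3 + 9*k**2 + 26*k + 24) = t_k.
Telescope: S(n) = s_(n+1) − s_(0) = (-11*n**2 - 17*n - 6)/(3*(n**2 + 7*n + 12)) − (0) = (-11*n**2 - 17*n - 6)/(3*(n**2 + 7*n + 12)).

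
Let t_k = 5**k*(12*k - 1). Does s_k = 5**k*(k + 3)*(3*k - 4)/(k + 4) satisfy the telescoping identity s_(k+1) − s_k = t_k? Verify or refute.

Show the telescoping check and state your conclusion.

Invalid: residual 4*5**k*k*(-3*k - 11)/(k**2 + 9*k + 20) ≠ 0.

s_(k+1) = 5**(k + 1)*(k + 4)*(3*k - 1)/(k + 5)
s_(k+1) − s_k = 5**k*(12*k**3 + 95*k**2 + 187*k - 20)/(k**2 + 9*k + 20)
(s_(k+1) − s_k) − t_k = 4*5**k*k*(-3*k - 11)/(k**2 + 9*k + 20)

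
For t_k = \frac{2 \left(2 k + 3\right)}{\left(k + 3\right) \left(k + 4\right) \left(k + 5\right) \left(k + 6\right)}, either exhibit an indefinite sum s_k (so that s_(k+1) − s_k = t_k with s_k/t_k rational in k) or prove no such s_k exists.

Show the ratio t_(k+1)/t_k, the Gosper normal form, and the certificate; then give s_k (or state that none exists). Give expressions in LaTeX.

s_k = \frac{k \left(k^{2} + 12 k + 17\right)}{15 \left(k + 3\right) \left(k + 4\right) \left(k + 5\right)}

Step 1: r(k) = (k + 3)*(2*k + 5)/((k + 7)*(2*k + 3)).
Normal form (A,B,C) = (k + 3, k + 7, k + 3/2).
Set up (k + 3)·f(k+1) − (k + 6)·f(k) − (k + 3/2) = 0.
From deg A=1, deg B=1, deg C=1: d=3.
Solving with deg f ≤ 3: f(k) = k*(k**2 + 12*k + 17)/60.
Get s_k = R·t_k = k*(k**2 + 12*k + 17)/(15*(k + 3)*(k + 4)*(k + 5)) with R(k) = B(k−1)f(k)/C(k) = k*(k + 6)*(k**2 + 12*k + 17)/(30*(2*k + 3)).
Δs = 2*(2*k + 3)/(k**4 + 18*k**3 + 119*k**2 + 342*k + 360), as required.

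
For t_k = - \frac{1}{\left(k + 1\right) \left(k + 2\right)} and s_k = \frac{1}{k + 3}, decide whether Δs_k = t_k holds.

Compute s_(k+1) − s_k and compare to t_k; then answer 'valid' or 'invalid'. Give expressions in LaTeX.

Invalid: residual \frac{2 \left(2 k + 5\right)}{k^{4} + 10 k^{3} + 35 k^{2} + 50 k + 24} ≠ 0.

s_(k+1) = 1/(k + 4)
s_(k+1) − s_k = -1/((k + 3)*(k + 4))
(s_(k+1) − s_k) − t_k = 2*(2*k + 5)/(k**4 + 10*k**3 + 35*k**2 + 50*k + 24)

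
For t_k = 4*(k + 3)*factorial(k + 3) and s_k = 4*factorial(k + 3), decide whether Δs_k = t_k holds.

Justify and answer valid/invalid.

valid; difference matches t_k

s_(k+1) = 4*factorial(k + 4)
s_(k+1) − s_k = 4*(k + 3)*factorial(k + 3)
(s_(k+1) − s_k) − t_k = 0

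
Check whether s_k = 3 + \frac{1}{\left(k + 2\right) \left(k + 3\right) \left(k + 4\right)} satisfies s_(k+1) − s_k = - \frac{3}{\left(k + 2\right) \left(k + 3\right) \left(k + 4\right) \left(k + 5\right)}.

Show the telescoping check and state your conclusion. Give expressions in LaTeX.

s_(k+1) = 3 + 1/((k + 3)*(k + 4)*(k + 5))
s_(k+1) − s_k = -3/((k + 2)*(k + 3)*(k + 4)*(k + 5))
(s_(k+1) − s_k) − t_k = 0

Valid: the claim telescopes to t_k.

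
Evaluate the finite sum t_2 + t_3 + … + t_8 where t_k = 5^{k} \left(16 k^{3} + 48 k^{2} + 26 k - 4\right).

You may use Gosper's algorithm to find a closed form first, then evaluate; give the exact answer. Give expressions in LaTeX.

Σ = 5201171450

Step 1: r(k) = 5*(8*k**3 + 48*k**2 + 85*k + 43)/(8*k**3 + 24*k**2 + 13*k - 2).
So A=5 and B=1, with C=k**3 + 3*k**2 + 13*k/8 - 1/4.
Solve (5)·f(k+1) − (1)·f(k) = k**3 + 3*k**2 + 13*k/8 - 1/4.
d = 3 from the (0,0,3) case.
Match coefficients ⇒ f(k) = (4*k**3 - 3*k**2 - k - 1)/16.
Get s_k = R·t_k = 5**k*(4*k**3 - 3*k**2 - k - 1) with R(k) = B(k−1)f(k)/C(k) = (4*k**3 - 3*k**2 - k - 1)/(2*(8*k**3 + 24*k**2 + 13*k - 2)).
Check: Δs_k = 5**k*(16*k**3 + 48*k**2 + 26*k - 4). ✓
Evaluate s at k=9 and k=2: 5201171875 and 425; difference 5201171450.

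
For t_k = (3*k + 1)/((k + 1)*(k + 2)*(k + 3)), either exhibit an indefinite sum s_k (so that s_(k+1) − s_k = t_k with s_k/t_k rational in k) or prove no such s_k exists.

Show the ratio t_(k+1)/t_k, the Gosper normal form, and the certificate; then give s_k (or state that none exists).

Compute t_(k+1)/t_k: get (k + 1)*(3*k + 4)/((k + 4)*(3*k + 1)).
A = k + 1, B = k + 4, C = k + 1/3.
Need (k + 1)·f(k+1) − (k + 3)·f(k) = k + 1/3.
Bound: deg f ≤ 2.
Solve for f: f(k) = k**2/3 (degree 2 ≤ 2).
Certificate R = B(k−1)f/C = k**2*(k + 3)/(3*k + 1) gives s_k = k**2/((k + 1)*(k + 2)).
Verify: (3*k + 1)/(k**3 + 6*k**2 + 11*k + 6) matches t_k.

s_k = k**2/((k + 1)*(k + 2))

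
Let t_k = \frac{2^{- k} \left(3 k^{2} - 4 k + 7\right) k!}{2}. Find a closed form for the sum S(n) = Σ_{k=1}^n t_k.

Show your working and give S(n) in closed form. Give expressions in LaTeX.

Compute t_(k+1)/t_k: get (k + 1)*(-4*k + 3*(k + 1)**2 + 3)/(2*(3*k**2 - 4*k + 7)).
Normal form (A,B,C) = (k/2 + 1/2, 1, k**2 - 4*k/3 + 7/3).
Need (k/2 + 1/2)·f(k+1) − (1)·f(k) = k**2 - 4*k/3 + 7/3.
Degrees (1,0,2) ⇒ d ≤ 1.
Solve for f: f(k) = 2*(3*k - 4)/3 (degree 1 ≤ 1).
Then R = B(k−1)f/C = 2*(3*k - 4)/(3*k**2 - 4*k + 7), so s_k = R(k)·t_k = (3*k - 4)*factorial(k)/2**k.
Verify: (3*k**2 - 4*k + 7)*factorial(k)/(2*2**k) matches t_k.
s_(n+1) = 2**(-n - 1)*(3*n - 1)*factorial(n + 1) and s_(1) = -1/2, so S(n) = 2**(-n - 1)*(2**n + 3*n**2*factorial(n) + 2*n*factorial(n) - factorial(n)).

S(n) = 2^{- n - 1} \left(2^{n} + 3 n^{2} n! + 2 n n! - n!\right)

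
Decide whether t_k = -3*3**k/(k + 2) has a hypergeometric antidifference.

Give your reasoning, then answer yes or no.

No; the degree bound rules out any f.

r(k) = 3*(k + 2)/(k + 3) after simplifying.
Normal form (A,B,C) = (3*k + 6, k + 3, 1).
Key eq: (3*k + 6)·f(k+1) = (k + 2)·f(k) + (1).
d = -1 from the (1,1,0) case.
Bound -1 < 0, so the key equation has no polynomial solution.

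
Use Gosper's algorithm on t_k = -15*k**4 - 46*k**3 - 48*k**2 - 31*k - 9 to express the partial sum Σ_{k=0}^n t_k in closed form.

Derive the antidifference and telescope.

S(n) = -3*n**5 - 19*n**4 - 44*n**3 - 51*n**2 - 32*n - 9

The ratio is (15*k**4 + 106*k**3 + 276*k**2 + 325*k + 149)/(15*k**4 + 46*k**3 + 48*k**2 + 31*k + 9).
Normal form (A,B,C) = (1, 1, k**4 + 46*k**3/15 + 16*k**2/5 + 31*k/15 + 3/5).
Key eq: (1)·f(k+1) = (1)·f(k) + (k**4 + 46*k**3/15 + 16*k**2/5 + 31*k/15 + 3/5).
Bound: deg f ≤ 5.
A polynomial solution: f(k) = k*(3*k**4 + 4*k**3 - 2*k**2 + 3*k + 1)/15.
Get s_k = R·t_k = k*(-3*k**4 - 4*k**3 + 2*k**2 - 3*k - 1) with R(k) = B(k−1)f(k)/C(k) = k*(3*k**4 + 4*k**3 - 2*k**2 + 3*k + 1)/(15*k**4 + 46*k**3 + 48*k**2 + 31*k + 9).
Check: Δs_k = -15*k**4 - 46*k**3 - 48*k**2 - 31*k - 9. ✓
Evaluate: s_(n+1) = -3*n**5 - 19*n**4 - 44*n**3 - 51*n**2 - 32*n - 9; subtract s_(0) = 0 ⇒ S(n) = -3*n**5 - 19*n**4 - 44*n**3 - 51*n**2 - 32*n - 9.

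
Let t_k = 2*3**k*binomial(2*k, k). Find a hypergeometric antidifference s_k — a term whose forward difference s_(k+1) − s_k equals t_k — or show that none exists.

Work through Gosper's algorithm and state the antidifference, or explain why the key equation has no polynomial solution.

no hypergeometric antidifference exists

The ratio is 6*(2*k + 1)/(k + 1).
Factor: A=12*k + 6; B=k + 1; C=1.
Solve (12*k + 6)·f(k+1) − (k)·f(k) = 1.
deg f ≤ -1 (via 1,1,0).
deg f ≤ -1 is impossible — no certificate.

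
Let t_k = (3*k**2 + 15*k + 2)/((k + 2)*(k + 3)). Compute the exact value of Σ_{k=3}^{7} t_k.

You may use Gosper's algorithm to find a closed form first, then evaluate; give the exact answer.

Compute t_(k+1)/t_k: get (k + 2)*(15*k + 3*(k + 1)**2 + 17)/((k + 4)*(3*k**2 + 15*k + 2)).
A = k + 2, B = k + 4, C = k**2 + 5*k + 2/3.
Set up (k + 2)·f(k+1) − (k + 3)·f(k) − (k**2 + 5*k + 2/3) = 0.
Bound: deg f ≤ 2.
Match coefficients ⇒ f(k) = k*(3*k - 2)/3.
Get s_k = R·t_k = k*(3*k - 2)/(k + 2) with R(k) = B(k−1)f(k)/C(k) = k*(k + 3)*(3*k - 2)/(3*k**2 + 15*k + 2).
Check: Δs_k = (3*k**2 + 15*k + 2)/(k**2 + 5*k + 6). ✓
Σ_(k=3)^(7) t_k = s_(8) − s_(3) = 88/5 − (21/5) = 67/5.

Σ = 67/5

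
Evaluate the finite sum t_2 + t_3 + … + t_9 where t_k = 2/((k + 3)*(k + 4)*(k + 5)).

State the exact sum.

Σ = 38/1365

Ratio r(k) = (k + 3)/(k + 6).
Normal form (A,B,C) = (k + 3, k + 6, 1).
Solve (k + 3)·f(k+1) − (k + 5)·f(k) = 1.
deg f ≤ 2 (via 1,1,0).
Solving with deg f ≤ 2: f(k) = k*(k + 7)/24.
So s_k = (B(k−1)f/C)·t_k = (k*(k + 5)*(k + 7)/24)·t_k = k*(k + 7)/(12*(k + 3)*(k + 4)).
Verify: 2/(k**3 + 12*k**2 + 47*k + 60) matches t_k.
Sum = s_(10) − s_(2); s_(10) = 85/1092, s_(2) = 1/20 ⇒ 38/1365.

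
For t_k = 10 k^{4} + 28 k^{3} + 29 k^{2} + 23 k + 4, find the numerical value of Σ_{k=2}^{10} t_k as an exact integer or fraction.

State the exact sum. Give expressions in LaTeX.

Σ = 350406

r(k) = (10*k**4 + 68*k**3 + 173*k**2 + 205*k + 94)/(10*k**4 + 28*k**3 + 29*k**2 + 23*k + 4) after simplifying.
So A=1 and B=1, with C=k**4 + 14*k**3/5 + 29*k**2/10 + 23*k/10 + 2/5.
Set up (1)·f(k+1) − (1)·f(k) − (k**4 + 14*k**3/5 + 29*k**2/10 + 23*k/10 + 2/5) = 0.
deg f ≤ 5 (via 0,0,4).
Coefficient equations give f(k) = k*(2*k**4 + 2*k**3 - k**2 + 4*k - 3)/10.
So s_k = (B(k−1)f/C)·t_k = (k*(2*k**4 + 2*k**3 - k**2 + 4*k - 3)/(10*k**4 + 28*k**3 + 29*k**2 + 23*k + 4))·t_k = k*(2*k**4 + 2*k**3 - k**2 + 4*k - 3).
Δs = 10*k**4 + 28*k**3 + 29*k**2 + 23*k + 4, as required.
Sum = s_(11) − s_(2); s_(11) = 350504, s_(2) = 98 ⇒ 350406.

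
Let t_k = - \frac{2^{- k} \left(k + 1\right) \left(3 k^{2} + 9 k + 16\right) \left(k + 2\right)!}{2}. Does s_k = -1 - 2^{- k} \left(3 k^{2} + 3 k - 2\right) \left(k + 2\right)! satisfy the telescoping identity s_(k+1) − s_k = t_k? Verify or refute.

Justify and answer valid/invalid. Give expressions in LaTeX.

Valid: the claim telescopes to t_k.

s_(k+1) = -2**(-k - 1)*(3*k + 3*(k + 1)**2 + 1)*factorial(k + 3) - 1
s_(k+1) − s_k = -(k + 1)*(3*k**2 + 9*k + 16)*factorial(k + 2)/(2*2**k)
(s_(k+1) − s_k) − t_k = 0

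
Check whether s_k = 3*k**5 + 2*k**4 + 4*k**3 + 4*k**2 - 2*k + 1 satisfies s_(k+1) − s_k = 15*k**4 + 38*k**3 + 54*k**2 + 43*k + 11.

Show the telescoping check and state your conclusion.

s_(k+1) = 3*k**5 + 17*k**4 + 42*k**3 + 58*k**2 + 41*k + 12
s_(k+1) − s_k = 15*k**4 + 38*k**3 + 54*k**2 + 43*k + 11
(s_(k+1) − s_k) − t_k = 0

valid (s_(k+1) − s_k reduces to t_k)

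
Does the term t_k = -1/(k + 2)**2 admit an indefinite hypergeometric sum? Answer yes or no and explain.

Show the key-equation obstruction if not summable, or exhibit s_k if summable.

Ratio r(k) = (k + 2)**2/(k + 3)**2.
Normal form (A,B,C) = (k**2 + 4*k + 4, k**2 + 6*k + 9, 1).
f must satisfy (k**2 + 4*k + 4)·f(k+1) − (k**2 + 4*k + 4)·f(k) = 1.
From deg A=2, deg B=2, deg C=0: d=0.
Write f(k) = c0. Then LHS − RHS = -1, requiring -1 = 0: contradictory. No certificate.

No — t_k has no hypergeometric antidifference.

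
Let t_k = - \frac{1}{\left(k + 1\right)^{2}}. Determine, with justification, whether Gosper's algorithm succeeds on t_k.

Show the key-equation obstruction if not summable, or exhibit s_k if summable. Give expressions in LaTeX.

Step 1: r(k) = (k + 1)**2/(k + 2)**2.
Gosper form: A/B · C(k+1)/C(k) with A=k**2 + 2*k + 1, B=k**2 + 4*k + 4, C=1.
f must satisfy (k**2 + 2*k + 1)·f(k+1) − (k**2 + 2*k + 1)·f(k) = 1.
From deg A=2, deg B=2, deg C=0: d=0.
Put f(k) = c0: A·f(k+1) − B(k−1)·f(k) − C = -1; need -1 = 0 — inconsistent ⇒ no f, not summable.

No. Not Gosper-summable.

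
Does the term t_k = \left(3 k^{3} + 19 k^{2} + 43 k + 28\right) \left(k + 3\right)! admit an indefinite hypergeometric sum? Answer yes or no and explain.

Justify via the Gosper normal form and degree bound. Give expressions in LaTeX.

Compute t_(k+1)/t_k: get (3*k**4 + 40*k**3 + 202*k**2 + 453*k + 372)/(3*k**3 + 19*k**2 + 43*k + 28).
A = k + 4, B = 1, C = k**3 + 19*k**2/3 + 43*k/3 + 28/3.
Need (k + 4)·f(k+1) − (1)·f(k) = k**3 + 19*k**2/3 + 43*k/3 + 28/3.
deg f ≤ 2 (via 1,0,3).
A polynomial solution: f(k) = k*(3*k + 4)/3.
Get s_k = R·t_k = k*(3*k + 4)*factorial(k + 3) with R(k) = B(k−1)f(k)/C(k) = k*(3*k + 4)/(3*k**3 + 19*k**2 + 43*k + 28).
Verify: (3*k**3 + 19*k**2 + 43*k + 28)*factorial(k + 3) matches t_k.

Yes. s_k = k \left(3 k + 4\right) \left(k + 3\right)!.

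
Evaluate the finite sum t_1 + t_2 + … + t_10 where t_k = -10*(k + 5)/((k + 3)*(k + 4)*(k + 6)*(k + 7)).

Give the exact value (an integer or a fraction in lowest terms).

Compute t_(k+1)/t_k: get (k + 3)*(k + 6)**2/((k + 5)**2*(k + 8)).
Normal form (A,B,C) = (k + 3, k + 8, k**2 + 10*k + 25).
f must satisfy (k + 3)·f(k+1) − (k + 7)·f(k) = k**2 + 10*k + 25.
deg f ≤ 4 (via 1,1,2).
Match coefficients ⇒ f(k) = k*(k + 4)*(k + 5)*(k + 9)/36.
Then R = B(k−1)f/C = k*(k + 4)*(k + 7)*(k + 9)/(36*(k + 5)), so s_k = R(k)·t_k = 5*k*(-k - 9)/(18*(k**2 + 9*k + 18)).
Δs = 10*(-k - 5)/(k**4 + 20*k**3 + 145*k**2 + 450*k + 504), as required.
Σ_(k=1)^(10) t_k = s_(11) − s_(1) = -275/1071 − (-25/252) = -75/476.

Σ = -75/476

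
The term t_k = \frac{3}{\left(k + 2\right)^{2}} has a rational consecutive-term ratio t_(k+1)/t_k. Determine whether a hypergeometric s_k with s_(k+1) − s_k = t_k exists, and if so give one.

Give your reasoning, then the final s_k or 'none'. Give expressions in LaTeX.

none (Gosper's algorithm certifies no s_k)

Compute t_(k+1)/t_k: get (k + 2)**2/(k + 3)**2.
So A=k**2 + 4*k + 4 and B=k**2 + 6*k + 9, with C=1.
Set up (k**2 + 4*k + 4)·f(k+1) − (k**2 + 4*k + 4)·f(k) − (1) = 0.
From deg A=2, deg B=2, deg C=0: d=0.
Generic f = c0 gives residual -1; -1 = 0 cannot hold, so t_k is not Gosper-summable.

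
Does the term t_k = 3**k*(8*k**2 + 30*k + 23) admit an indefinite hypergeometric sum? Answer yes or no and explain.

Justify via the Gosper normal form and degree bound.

Yes. s_k = 3**k*(4*k**2 + 3*k + 1).

Step 1: r(k) = 3*(8*k**2 + 46*k + 61)/(8*k**2 + 30*k + 23).
Gosper form: A/B · C(k+1)/C(k) with A=3, B=1, C=k**2 + 15*k/4 + 23/8.
Key eq: (3)·f(k+1) = (1)·f(k) + (k**2 + 15*k/4 + 23/8).
From deg A=0, deg B=0, deg C=2: d=2.
Solve for f: f(k) = (4*k**2 + 3*k + 1)/8 (degree 2 ≤ 2).
R(k) = B(k−1)·f(k)/C(k) = (4*k**2 + 3*k + 1)/(8*k**2 + 30*k + 23); s_k = R·t_k = 3**k*(4*k**2 + 3*k + 1).
Check: Δs_k = 3**k*(8*k**2 + 30*k + 23). ✓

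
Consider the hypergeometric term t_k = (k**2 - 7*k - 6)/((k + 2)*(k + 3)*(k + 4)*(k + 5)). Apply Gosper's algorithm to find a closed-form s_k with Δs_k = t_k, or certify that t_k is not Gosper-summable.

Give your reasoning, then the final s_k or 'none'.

The ratio is (k + 2)*(7*k - (k + 1)**2 + 13)/((k + 6)*(-k**2 + 7*k + 6)).
A = k + 2, B = k + 6, C = k**2 - 7*k - 6.
Solve (k + 2)·f(k+1) − (k + 5)·f(k) = k**2 - 7*k - 6.
Bound: deg f ≤ 3.
Solving with deg f ≤ 3: f(k) = -k*(k**2 + 21*k + 14)/12.
Certificate R = B(k−1)f/C = -k*(k + 5)*(k**2 + 21*k + 14)/(12*(k**2 - 7*k - 6)) gives s_k = k*(-k**2 - 21*k - 14)/(12*(k + 2)*(k + 3)*(k + 4)).
Check: Δs_k = (k**2 - 7*k - 6)/(k**4 + 14*k**3 + 71*k**2 + 154*k + 120). ✓

s_k = k*(-k**2 - 21*k - 14)/(12*(k + 2)*(k + 3)*(k + 4))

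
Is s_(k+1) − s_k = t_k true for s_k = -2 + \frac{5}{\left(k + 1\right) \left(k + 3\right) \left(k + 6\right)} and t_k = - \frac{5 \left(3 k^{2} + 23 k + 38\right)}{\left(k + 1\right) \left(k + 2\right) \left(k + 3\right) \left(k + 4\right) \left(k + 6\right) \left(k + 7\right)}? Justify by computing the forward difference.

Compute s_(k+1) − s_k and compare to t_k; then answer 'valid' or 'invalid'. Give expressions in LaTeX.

valid; difference matches t_k

s_(k+1) = -2 + 5/((k + 2)*(k + 4)*(k + 7))
s_(k+1) − s_k = 5/((k + 2)*(k + 4)*(k + 7)) - 5/((k + 1)*(k + 3)*(k + 6))
(s_(k+1) − s_k) − t_k = 0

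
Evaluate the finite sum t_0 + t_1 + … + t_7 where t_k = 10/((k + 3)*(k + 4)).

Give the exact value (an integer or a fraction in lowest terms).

Σ = 80/33

Ratio r(k) = (k + 3)/(k + 5).
Gosper form: A/B · C(k+1)/C(k) with A=k + 3, B=k + 5, C=1.
Solve (k + 3)·f(k+1) − (k + 4)·f(k) = 1.
deg f ≤ 1 (via 1,1,0).
Coefficient equations give f(k) = k/3.
Then R = B(k−1)f/C = k*(k + 4)/3, so s_k = R(k)·t_k = 10*k/(3*(k + 3)).
s_(k+1) − s_k = 10/(k**2 + 7*k + 12) = t_k.
Telescoping: Σ = s_(8) − s_(0) = 80/33 − (0) = 80/33.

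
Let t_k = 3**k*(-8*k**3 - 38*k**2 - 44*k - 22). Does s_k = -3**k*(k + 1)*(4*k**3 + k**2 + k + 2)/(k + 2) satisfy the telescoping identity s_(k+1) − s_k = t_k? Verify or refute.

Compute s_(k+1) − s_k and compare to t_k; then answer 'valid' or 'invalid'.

s_(k+1) = -3**(k + 1)*(k + 2)*(k + 4*(k + 1)**3 + (k + 1)**2 + 3)/(k + 3)
s_(k+1) − s_k = 3**k*(-8*k**5 - 70*k**4 - 232*k**3 - 351*k**2 - 265*k - 90)/(k**2 + 5*k + 6)
(s_(k+1) − s_k) − t_k = 3**k*(8*k**4 + 50*k**3 + 119*k**2 + 109*k + 42)/(k**2 + 5*k + 6)

Invalid: residual 3**k*(8*k**4 + 50*k**3 + 119*k**2 + 109*k + 42)/(k**2 + 5*k + 6) ≠ 0.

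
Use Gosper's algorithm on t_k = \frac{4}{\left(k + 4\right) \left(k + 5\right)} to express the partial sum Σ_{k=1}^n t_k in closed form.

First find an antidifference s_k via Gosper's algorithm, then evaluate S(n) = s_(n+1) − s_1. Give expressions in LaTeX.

S(n) = \frac{4 n}{5 \left(n + 5\right)}

Compute t_(k+1)/t_k: get (k + 4)/(k + 6).
Factor: A=k + 4; B=k + 6; C=1.
Key eq: (k + 4)·f(k+1) = (k + 5)·f(k) + (1).
Degrees (1,1,0) ⇒ d ≤ 1.
Solving with deg f ≤ 1: f(k) = k/4.
Then R = B(k−1)f/C = k*(k + 5)/4, so s_k = R(k)·t_k = k/(k + 4).
Check: Δs_k = 4/(k**2 + 9*k + 20). ✓
Telescope: S(n) = s_(n+1) − s_(1) = (n + 1)/(n + 5) − (1/5) = 4*n/(5*(n + 5)).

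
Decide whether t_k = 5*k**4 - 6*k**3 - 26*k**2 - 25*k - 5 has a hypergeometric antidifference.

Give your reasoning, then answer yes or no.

Yes. s_k = k*(k**4 - 4*k**3 - 4*k**2 - k + 3).

Ratio r(k) = (5*k**4 + 14*k**3 - 14*k**2 - 75*k - 57)/(5*k**4 - 6*k**3 - 26*k**2 - 25*k - 5).
Normal form (A,B,C) = (1, 1, k**4 - 6*k**3/5 - 26*k**2/5 - 5*k - 1).
Solve (1)·f(k+1) − (1)·f(k) = k**4 - 6*k**3/5 - 26*k**2/5 - 5*k - 1.
d = 5 from the (0,0,4) case.
Solving with deg f ≤ 5: f(k) = k*(k**4 - 4*k**3 - 4*k**2 - k + 3)/5.
Certificate R = B(k−1)f/C = k*(k**4 - 4*k**3 - 4*k**2 - k + 3)/(5*k**4 - 6*k**3 - 26*k**2 - 25*k - 5) gives s_k = k*(k**4 - 4*k**3 - 4*k**2 - k + 3).
Δs = 5*k**4 - 6*k**3 - 26*k**2 - 25*k - 5, as required.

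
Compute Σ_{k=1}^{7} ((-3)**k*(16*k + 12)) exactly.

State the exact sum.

Σ = -209964

The ratio is 3*(-4*k - 7)/(4*k + 3).
Take A(k)=-3, B(k)=1, C(k)=k + 3/4.
Set up (-3)·f(k+1) − (1)·f(k) − (k + 3/4) = 0.
Degrees (0,0,1) ⇒ d ≤ 1.
Solving with deg f ≤ 1: f(k) = -k/4.
So s_k = (B(k−1)f/C)·t_k = (-k/(4*k + 3))·t_k = -4*(-3)**k*k.
Check: Δs_k = (-3)**k*(16*k + 12). ✓
Sum = s_(8) − s_(1); s_(8) = -209952, s_(1) = 12 ⇒ -209964.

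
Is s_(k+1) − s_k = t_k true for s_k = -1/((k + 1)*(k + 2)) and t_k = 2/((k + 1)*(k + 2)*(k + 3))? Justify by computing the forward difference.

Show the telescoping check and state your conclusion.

valid (s_(k+1) − s_k reduces to t_k)

s_(k+1) = -1/((k + 2)*(k + 3))
s_(k+1) − s_k = 2/(k**3 + 6*k**2 + 11*k + 6)
(s_(k+1) − s_k) − t_k = 0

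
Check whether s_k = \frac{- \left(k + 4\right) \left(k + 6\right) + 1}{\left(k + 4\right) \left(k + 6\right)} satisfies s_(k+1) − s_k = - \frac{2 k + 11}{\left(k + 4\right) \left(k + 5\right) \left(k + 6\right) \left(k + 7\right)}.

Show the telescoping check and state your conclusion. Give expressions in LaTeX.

s_(k+1) = (-(k + 5)*(k + 7) + 1)/((k + 5)*(k + 7))
s_(k+1) − s_k = (-2*k - 11)/(k**4 + 22*k**3 + 179*k**2 + 638*k + 840)
(s_(k+1) − s_k) − t_k = 0

valid (s_(k+1) − s_k reduces to t_k)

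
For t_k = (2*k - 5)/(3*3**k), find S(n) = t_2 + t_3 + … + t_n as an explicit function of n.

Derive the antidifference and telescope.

S(n) = 3**(-n - 1)*(1 - n)

Ratio r(k) = (2*k - 3)/(3*(2*k - 5)).
Factor: A=1/3; B=1; C=k - 5/2.
Set up (1/3)·f(k+1) − (1)·f(k) − (k - 5/2) = 0.
Degrees (0,0,1) ⇒ d ≤ 1.
Solving with deg f ≤ 1: f(k) = -3*(k - 2)/2.
R(k) = B(k−1)·f(k)/C(k) = -3*(k - 2)/(2*k - 5); s_k = R·t_k = (2 - k)/3**k.
Δs = (2*k - 5)/(3*3**k), as required.
s_(n+1) = 3**(-n - 1)*(1 - n) and s_(2) = 0, so S(n) = 3**(-n - 1)*(1 - n).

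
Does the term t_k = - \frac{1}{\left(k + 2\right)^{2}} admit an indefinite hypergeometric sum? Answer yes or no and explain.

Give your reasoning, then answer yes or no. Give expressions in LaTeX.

r(k) = (k + 2)**2/(k + 3)**2 after simplifying.
Gosper form: A/B · C(k+1)/C(k) with A=k**2 + 4*k + 4, B=k**2 + 6*k + 9, C=1.
f must satisfy (k**2 + 4*k + 4)·f(k+1) − (k**2 + 4*k + 4)·f(k) = 1.
deg f ≤ 0 (via 2,2,0).
f = c0 ⇒ A·f(k+1) − B(k−1)·f(k) − C = -1. The system {-1 = 0} is inconsistent; no antidifference.

No. Not Gosper-summable.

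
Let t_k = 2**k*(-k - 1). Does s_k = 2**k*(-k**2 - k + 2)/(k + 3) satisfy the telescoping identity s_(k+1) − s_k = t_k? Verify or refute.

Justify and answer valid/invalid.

s_(k+1) = 2**(k + 1)*k*(-k - 3)/(k + 4)
s_(k+1) − s_k = 2**k*(-k**3 - 7*k**2 - 16*k - 8)/(k**2 + 7*k + 12)
(s_(k+1) − s_k) − t_k = 2**k*(k**2 + 3*k + 4)/(k**2 + 7*k + 12)

Invalid: residual 2**k*(k**2 + 3*k + 4)/(k**2 + 7*k + 12) ≠ 0.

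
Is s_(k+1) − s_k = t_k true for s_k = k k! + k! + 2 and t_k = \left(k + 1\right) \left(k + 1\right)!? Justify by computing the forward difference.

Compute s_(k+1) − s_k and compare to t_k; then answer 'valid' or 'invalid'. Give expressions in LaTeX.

s_(k+1) = k**2*factorial(k) + 3*k*factorial(k) + 2*factorial(k) + 2
s_(k+1) − s_k = (k + 1)*factorial(k + 1)
(s_(k+1) − s_k) − t_k = 0

Valid: the claim telescopes to t_k.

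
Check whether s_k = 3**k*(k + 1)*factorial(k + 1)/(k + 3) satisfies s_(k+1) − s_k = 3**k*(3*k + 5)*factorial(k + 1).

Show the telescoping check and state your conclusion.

s_(k+1) = 3**(k + 1)*(k + 2)*factorial(k + 2)/(k + 4)
s_(k+1) − s_k = 3**k*(3*k**3 + 20*k**2 + 43*k + 32)*factorial(k + 1)/((k + 3)*(k + 4))
(s_(k+1) − s_k) − t_k = -2*3**k*(3*k**2 + 14*k + 14)*factorial(k + 1)/((k + 3)*(k + 4))

Invalid: residual -2*3**k*(3*k**2 + 14*k + 14)*factorial(k + 1)/((k + 3)*(k + 4)) ≠ 0.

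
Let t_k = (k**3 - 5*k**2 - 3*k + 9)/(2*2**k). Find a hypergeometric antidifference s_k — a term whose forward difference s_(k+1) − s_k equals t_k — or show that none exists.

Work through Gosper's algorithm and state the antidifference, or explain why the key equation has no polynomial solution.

Ratio r(k) = (k**3/2 - k**2 - 5*k + 1)/(k**3 - 5*k**2 - 3*k + 9).
A = 1/2, B = 1, C = k**3 - 5*k**2 - 3*k + 9.
Key eq: (1/2)·f(k+1) = (1)·f(k) + (k**3 - 5*k**2 - 3*k + 9).
Degrees (0,0,3) ⇒ d ≤ 3.
Solving with deg f ≤ 3: f(k) = -2*(k**3 - 2*k**2 - 4*k + 4).
So s_k = (B(k−1)f/C)·t_k = (-2*(k**3 - 2*k**2 - 4*k + 4)/(k**3 - 5*k**2 - 3*k + 9))·t_k = (-k**3 + 2*k**2 + 4*k - 4)/2**k.
Check: Δs_k = (k**3 - 5*k**2 - 3*k + 9)/(2*2**k). ✓

s_k = (-k**3 + 2*k**2 + 4*k - 4)/2**k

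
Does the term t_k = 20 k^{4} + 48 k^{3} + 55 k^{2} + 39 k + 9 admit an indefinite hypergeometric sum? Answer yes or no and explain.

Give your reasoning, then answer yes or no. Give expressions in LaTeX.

Yes. s_k = k \left(4 k^{4} + 2 k^{3} + k^{2} + 4 k - 2\right).

Ratio r(k) = (20*k**4 + 128*k**3 + 319*k**2 + 373*k + 171)/(20*k**4 + 48*k**3 + 55*k**2 + 39*k + 9).
Normal form (A,B,C) = (1, 1, k**4 + 12*k**3/5 + 11*k**2/4 + 39*k/20 + 9/20).
Need (1)·f(k+1) − (1)·f(k) = k**4 + 12*k**3/5 + 11*k**2/4 + 39*k/20 + 9/20.
d = 5 from the (0,0,4) case.
Match coefficients ⇒ f(k) = k*(4*k**4 + 2*k**3 + k**2 + 4*k - 2)/20.
Then R = B(k−1)f/C = k*(4*k**4 + 2*k**3 + k**2 + 4*k - 2)/(20*k**4 + 48*k**3 + 55*k**2 + 39*k + 9), so s_k = R(k)·t_k = k*(4*k**4 + 2*k**3 + k**2 + 4*k - 2).
Δs = 20*k**4 + 48*k**3 + 55*k**2 + 39*k + 9, as required.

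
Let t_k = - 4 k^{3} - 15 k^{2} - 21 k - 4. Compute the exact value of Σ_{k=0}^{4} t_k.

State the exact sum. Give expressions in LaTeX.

Σ = -1080

Step 1: r(k) = (4*k**3 + 27*k**2 + 63*k + 44)/(4*k**3 + 15*k**2 + 21*k + 4).
Normal form (A,B,C) = (1, 1, k**3 + 15*k**2/4 + 21*k/4 + 1).
Need (1)·f(k+1) − (1)·f(k) = k**3 + 15*k**2/4 + 21*k/4 + 1.
From deg A=0, deg B=0, deg C=3: d=4.
Match coefficients ⇒ f(k) = k*(k**3 + 3*k**2 + 4*k - 4)/4.
R(k) = B(k−1)·f(k)/C(k) = k*(k**3 + 3*k**2 + 4*k - 4)/(4*k**3 + 15*k**2 + 21*k + 4); s_k = R·t_k = k*(-k**3 - 3*k**2 - 4*k + 4).
Verify: -4*k**3 - 15*k**2 - 21*k - 4 matches t_k.
Sum = s_(5) − s_(0); s_(5) = -1080, s_(0) = 0 ⇒ -1080.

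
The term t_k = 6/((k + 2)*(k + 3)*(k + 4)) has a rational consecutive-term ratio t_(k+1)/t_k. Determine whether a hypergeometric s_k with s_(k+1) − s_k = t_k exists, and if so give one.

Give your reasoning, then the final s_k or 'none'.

s_k = k*(k + 5)/(2*(k + 2)*(k + 3))

Compute t_(k+1)/t_k: get (k + 2)/(k + 5).
Factor: A=k + 2; B=k + 5; C=1.
Solve (k + 2)·f(k+1) − (k + 4)·f(k) = 1.
Degrees (1,1,0) ⇒ d ≤ 2.
Match coefficients ⇒ f(k) = k*(k + 5)/12.
So s_k = (B(k−1)f/C)·t_k = (k*(k + 4)*(k + 5)/12)·t_k = k*(k + 5)/(2*(k + 2)*(k + 3)).
Verify: 6/(k**3 + 9*k**2 + 26*k + 24) matches t_k.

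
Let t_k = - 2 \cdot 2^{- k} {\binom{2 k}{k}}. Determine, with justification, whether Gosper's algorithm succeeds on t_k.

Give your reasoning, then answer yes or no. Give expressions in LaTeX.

No — key equation has no polynomial f.

r(k) = (2*k + 1)/(k + 1) after simplifying.
Factor: A=2*k + 1; B=k + 1; C=1.
Solve (2*k + 1)·f(k+1) − (k)·f(k) = 1.
Bound: deg f ≤ -1.
deg f ≤ -1 is impossible — no certificate.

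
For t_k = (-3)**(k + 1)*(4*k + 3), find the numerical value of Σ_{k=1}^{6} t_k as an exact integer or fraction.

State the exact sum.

Ratio r(k) = 3*(-4*k - 7)/(4*k + 3).
Take A(k)=-3, B(k)=1, C(k)=k + 3/4.
Set up (-3)·f(k+1) − (1)·f(k) − (k + 3/4) = 0.
Bound: deg f ≤ 1.
A polynomial solution: f(k) = -k/4.
So s_k = (B(k−1)f/C)·t_k = (-k/(4*k + 3))·t_k = 3*(-3)**k*k.
Check: Δs_k = (-3)**(k + 1)*(4*k + 3). ✓
Evaluate s at k=7 and k=1: -45927 and -9; difference -45918.

Σ = -45918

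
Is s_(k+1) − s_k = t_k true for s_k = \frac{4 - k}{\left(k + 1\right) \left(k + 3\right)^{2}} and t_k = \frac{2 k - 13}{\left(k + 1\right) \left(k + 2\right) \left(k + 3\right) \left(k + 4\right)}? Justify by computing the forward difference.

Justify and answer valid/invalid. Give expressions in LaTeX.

s_(k+1) = (3 - k)/((k + 2)*(k + 4)**2)
s_(k+1) − s_k = (k - 4)/((k + 1)*(k + 3)**2) - (k - 3)/((k + 2)*(k + 4)**2)
(s_(k+1) − s_k) − t_k = (-3*k**2 + 7*k + 55)/(k**6 + 17*k**5 + 117*k**4 + 415*k**3 + 794*k**2 + 768*k + 288)

Invalid: residual \frac{- 3 k^{2} + 7 k + 55}{k^{6} + 17 k^{5} + 117 k^{4} + 415 k^{3} + 794 k^{2} + 768 k + 288} ≠ 0.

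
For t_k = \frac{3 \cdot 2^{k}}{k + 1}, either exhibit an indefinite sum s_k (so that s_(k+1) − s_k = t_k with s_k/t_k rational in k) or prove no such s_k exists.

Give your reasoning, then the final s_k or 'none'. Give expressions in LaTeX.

no hypergeometric antidifference exists

Compute t_(k+1)/t_k: get 2*(k + 1)/(k + 2).
Factor: A=2*k + 2; B=k + 2; C=1.
Set up (2*k + 2)·f(k+1) − (k + 1)·f(k) − (1) = 0.
deg f ≤ -1 (via 1,1,0).
deg f ≤ -1 is impossible — no certificate.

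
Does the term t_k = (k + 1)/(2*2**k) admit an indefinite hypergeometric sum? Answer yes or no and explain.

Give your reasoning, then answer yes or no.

Yes. s_k = (-k - 2)/2**k.

Compute t_(k+1)/t_k: get (k + 2)/(2*(k + 1)).
Gosper form: A/B · C(k+1)/C(k) with A=1/2, B=1, C=k + 1.
Solve (1/2)·f(k+1) − (1)·f(k) = k + 1.
d = 1 from the (0,0,1) case.
Coefficient equations give f(k) = -2*(k + 2).
R(k) = B(k−1)·f(k)/C(k) = -2*(k + 2)/(k + 1); s_k = R·t_k = (-k - 2)/2**k.
Δs = (k + 1)/(2*2**k), as required.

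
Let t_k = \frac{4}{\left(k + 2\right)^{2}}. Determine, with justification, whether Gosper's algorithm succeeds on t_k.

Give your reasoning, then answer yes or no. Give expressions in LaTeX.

r(k) = (k + 2)**2/(k + 3)**2 after simplifying.
Gosper form: A/B · C(k+1)/C(k) with A=k**2 + 4*k + 4, B=k**2 + 6*k + 9, C=1.
Key eq: (k**2 + 4*k + 4)·f(k+1) = (k**2 + 4*k + 4)·f(k) + (1).
deg f ≤ 0 (via 2,2,0).
Write f(k) = c0. Then LHS − RHS = -1, requiring -1 = 0: contradictory. No certificate.

No — the linear system for f has no solution.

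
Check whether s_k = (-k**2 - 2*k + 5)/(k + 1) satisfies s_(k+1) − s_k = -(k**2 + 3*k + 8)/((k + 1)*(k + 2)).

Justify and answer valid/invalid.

Valid: the claim telescopes to t_k.

s_(k+1) = (-k**2 - 4*k + 2)/(k + 2)
s_(k+1) − s_k = (-k**2 - 3*k - 8)/(k**2 + 3*k + 2)
(s_(k+1) − s_k) − t_k = 0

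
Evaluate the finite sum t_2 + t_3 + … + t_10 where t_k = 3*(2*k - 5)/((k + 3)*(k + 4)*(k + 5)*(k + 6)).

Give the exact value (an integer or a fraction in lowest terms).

Compute t_(k+1)/t_k: get (k + 3)*(2*k - 3)/((k + 7)*(2*k - 5)).
A = k + 3, B = k + 7, C = k - 5/2.
Need (k + 3)·f(k+1) − (k + 6)·f(k) = k - 5/2.
d = 3 from the (1,1,1) case.
A polynomial solution: f(k) = -k*(k**2 + 12*k + 137)/180.
Certificate R = B(k−1)f/C = -k*(k + 6)*(k**2 + 12*k + 137)/(90*(2*k - 5)) gives s_k = k*(-k**2 - 12*k - 137)/(30*(k + 3)*(k + 4)*(k + 5)).
Check: Δs_k = 3*(2*k - 5)/(k**4 + 18*k**3 + 119*k**2 + 342*k + 360). ✓
Sum = s_(11) − s_(2); s_(11) = -143/3360, s_(2) = -11/210 ⇒ 11/1120.

Σ = 11/1120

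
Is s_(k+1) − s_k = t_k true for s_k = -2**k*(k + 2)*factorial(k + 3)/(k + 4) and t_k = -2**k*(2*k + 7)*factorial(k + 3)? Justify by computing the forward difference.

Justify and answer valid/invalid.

Invalid: residual 2**(k + 1)*(k + 3)*(2*k + 9)*factorial(k + 3)/((k + 4)*(k + 5)) ≠ 0.

s_(k+1) = -2**(k + 1)*(k + 3)*factorial(k + 4)/(k + 5)
s_(k+1) − s_k = -2**k*(2*k**3 + 21*k**2 + 73*k + 86)*factorial(k + 3)/((k + 4)*(k + 5))
(s_(k+1) − s_k) − t_k = 2**(k + 1)*(k + 3)*(2*k + 9)*factorial(k + 3)/((k + 4)*(k + 5))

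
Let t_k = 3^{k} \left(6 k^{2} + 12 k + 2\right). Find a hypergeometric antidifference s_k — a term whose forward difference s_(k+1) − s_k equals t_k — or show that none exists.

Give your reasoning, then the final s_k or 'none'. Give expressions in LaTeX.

s_k = 3^{k} \left(3 k^{2} - 3 k + 1\right)

Ratio r(k) = 3*(3*k**2 + 12*k + 10)/(3*k**2 + 6*k + 1).
Factor: A=3; B=1; C=k**2 + 2*k + 1/3.
Need (3)·f(k+1) − (1)·f(k) = k**2 + 2*k + 1/3.
Degrees (0,0,2) ⇒ d ≤ 2.
Match coefficients ⇒ f(k) = (3*k**2 - 3*k + 1)/6.
Certificate R = B(k−1)f/C = (3*k**2 - 3*k + 1)/(2*(3*k**2 + 6*k + 1)) gives s_k = 3**k*(3*k**2 - 3*k + 1).
Verify: 3**k*(6*k**2 + 12*k + 2) matches t_k.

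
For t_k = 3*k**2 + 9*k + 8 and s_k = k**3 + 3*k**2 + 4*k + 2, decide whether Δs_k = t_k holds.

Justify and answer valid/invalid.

Valid: the claim telescopes to t_k.

s_(k+1) = k**3 + 6*k**2 + 13*k + 10
s_(k+1) − s_k = 3*k**2 + 9*k + 8
(s_(k+1) − s_k) − t_k = 0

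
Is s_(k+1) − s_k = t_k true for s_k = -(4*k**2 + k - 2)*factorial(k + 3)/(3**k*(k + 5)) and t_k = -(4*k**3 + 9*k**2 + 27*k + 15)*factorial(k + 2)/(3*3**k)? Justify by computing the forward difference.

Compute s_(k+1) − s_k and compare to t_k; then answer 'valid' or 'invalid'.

Invalid: residual 2*(4*k**4 + 29*k**3 + 60*k**2 + 147*k + 81)*factorial(k + 2)/(3*3**k*(k + 5)*(k + 6)) ≠ 0.

s_(k+1) = -(4*k**2 + 9*k + 3)*factorial(k + 4)/(3*3**k*(k + 6))
s_(k+1) − s_k = -(4*k**4 + 33*k**3 + 89*k**2 + 195*k + 96)*factorial(k + 3)/(3*3**k*(k + 5)*(k + 6))
(s_(k+1) − s_k) − t_k = 2*(4*k**4 + 29*k**3 + 60*k**2 + 147*k + 81)*factorial(k + 2)/(3*3**k*(k + 5)*(k + 6))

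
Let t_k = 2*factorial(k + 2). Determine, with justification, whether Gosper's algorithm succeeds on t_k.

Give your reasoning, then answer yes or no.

No — t_k has no hypergeometric antidifference.

The ratio is k + 3.
So A=k + 3 and B=1, with C=1.
Set up (k + 3)·f(k+1) − (1)·f(k) − (1) = 0.
d = -1 from the (1,0,0) case.
Negative degree bound (-1): no f exists, t_k not Gosper-summable.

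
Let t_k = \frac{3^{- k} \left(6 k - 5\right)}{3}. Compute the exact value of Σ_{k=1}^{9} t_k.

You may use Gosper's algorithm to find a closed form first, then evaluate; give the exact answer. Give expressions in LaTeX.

Σ = 39337/59049

r(k) = (6*k + 1)/(3*(6*k - 5)) after simplifying.
So A=1/3 and B=1, with C=k - 5/6.
Need (1/3)·f(k+1) − (1)·f(k) = k - 5/6.
d = 1 from the (0,0,1) case.
Solving with deg f ≤ 1: f(k) = -(3*k - 1)/2.
Certificate R = B(k−1)f/C = -3*(3*k - 1)/(6*k - 5) gives s_k = (1 - 3*k)/3**k.
Check: Δs_k = (6*k - 5)/(3*3**k). ✓
Evaluate s at k=10 and k=1: -29/59049 and -2/3; difference 39337/59049.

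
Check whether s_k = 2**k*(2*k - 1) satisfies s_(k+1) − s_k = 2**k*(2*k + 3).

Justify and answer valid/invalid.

s_(k+1) = 2**(k + 1)*(2*k + 1)
s_(k+1) − s_k = 2**k*(2*k + 3)
(s_(k+1) − s_k) − t_k = 0

valid; difference matches t_k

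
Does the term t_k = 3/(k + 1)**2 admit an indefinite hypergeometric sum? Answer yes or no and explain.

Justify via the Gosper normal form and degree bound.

No; the coefficient equations for f are inconsistent.

The ratio is (k + 1)**2/(k + 2)**2.
A = k**2 + 2*k + 1, B = k**2 + 4*k + 4, C = 1.
Need (k**2 + 2*k + 1)·f(k+1) − (k**2 + 2*k + 1)·f(k) = 1.
Bound: deg f ≤ 0.
Generic f = c0 gives residual -1; -1 = 0 cannot hold, so t_k is not Gosper-summable.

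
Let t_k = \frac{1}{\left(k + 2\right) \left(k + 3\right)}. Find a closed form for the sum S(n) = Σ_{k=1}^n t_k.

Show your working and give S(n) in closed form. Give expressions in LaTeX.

Step 1: r(k) = (k + 2)/(k + 4).
Factor: A=k + 2; B=k + 4; C=1.
Set up (k + 2)·f(k+1) − (k + 3)·f(k) − (1) = 0.
deg f ≤ 1 (via 1,1,0).
Solving with deg f ≤ 1: f(k) = k/2.
Certificate R = B(k−1)f/C = k*(k + 3)/2 gives s_k = k/(2*(k + 2)).
Verify: 1/(k**2 + 5*k + 6) matches t_k.
Σ_(k=1)^n t_k = s_(n+1) − s_(1) = ((n + 1)/(2*(n + 3))) − (1/6), i.e. n/(3*(n + 3)).

S(n) = \frac{n}{3 \left(n + 3\right)}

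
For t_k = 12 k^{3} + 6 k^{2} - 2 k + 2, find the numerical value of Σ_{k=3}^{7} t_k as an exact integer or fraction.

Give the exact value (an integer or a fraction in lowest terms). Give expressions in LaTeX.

Σ = 10070

t_(k+1)/t_k = (-k + 6*(k + 1)**3 + 3*(k + 1)**2)/(6*k**3 + 3*k**2 - k + 1).
Factor: A=1; B=1; C=k**3 + k**2/2 - k/6 + 1/6.
f must satisfy (1)·f(k+1) − (1)·f(k) = k**3 + k**2/2 - k/6 + 1/6.
d = 4 from the (0,0,3) case.
A polynomial solution: f(k) = k*(3*k**3 - 4*k**2 - k + 4)/12.
Then R = B(k−1)f/C = k*(3*k**3 - 4*k**2 - k + 4)/(2*(6*k**3 + 3*k**2 - k + 1)), so s_k = R(k)·t_k = k*(3*k**3 - 4*k**2 - k + 4).
Check: Δs_k = 12*k**3 + 6*k**2 - 2*k + 2. ✓
Σ_(k=3)^(7) t_k = s_(8) − s_(3) = 10208 − (138) = 10070.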